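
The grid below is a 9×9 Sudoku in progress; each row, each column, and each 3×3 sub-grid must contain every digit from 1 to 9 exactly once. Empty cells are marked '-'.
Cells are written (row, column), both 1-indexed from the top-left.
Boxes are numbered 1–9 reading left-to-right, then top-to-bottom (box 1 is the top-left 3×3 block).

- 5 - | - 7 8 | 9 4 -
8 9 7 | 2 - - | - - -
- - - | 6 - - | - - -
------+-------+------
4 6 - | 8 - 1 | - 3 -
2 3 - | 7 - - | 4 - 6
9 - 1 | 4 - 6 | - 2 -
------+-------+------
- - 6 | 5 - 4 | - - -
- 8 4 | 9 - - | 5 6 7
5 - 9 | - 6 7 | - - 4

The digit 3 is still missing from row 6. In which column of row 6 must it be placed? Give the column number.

5

Consider where 3 can go in row 6.
(6,2) is out (column 2 already has a 3).
(6,7) is out (box 6 already has a 3).
(6,9) is out (box 6 already has a 3).
So the only cell in row 6 that can hold 3 is (6,5).
That is column 5.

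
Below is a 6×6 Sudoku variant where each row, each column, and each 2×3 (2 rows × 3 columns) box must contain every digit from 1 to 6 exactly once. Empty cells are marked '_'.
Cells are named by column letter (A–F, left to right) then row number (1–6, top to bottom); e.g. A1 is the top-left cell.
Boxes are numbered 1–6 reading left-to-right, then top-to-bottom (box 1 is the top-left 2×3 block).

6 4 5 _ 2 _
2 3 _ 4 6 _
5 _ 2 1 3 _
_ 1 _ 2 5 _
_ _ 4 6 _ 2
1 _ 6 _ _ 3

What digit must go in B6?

2

Cell B6 itself could take any of {2, 5} by direct elimination.
Consider where 2 can go in box 5.
A5 is out (row 5 already has a 2).
B5 is out (row 5 already has a 2).
So the only cell in box 5 that can hold 2 is B6.
Therefore B6 = 2.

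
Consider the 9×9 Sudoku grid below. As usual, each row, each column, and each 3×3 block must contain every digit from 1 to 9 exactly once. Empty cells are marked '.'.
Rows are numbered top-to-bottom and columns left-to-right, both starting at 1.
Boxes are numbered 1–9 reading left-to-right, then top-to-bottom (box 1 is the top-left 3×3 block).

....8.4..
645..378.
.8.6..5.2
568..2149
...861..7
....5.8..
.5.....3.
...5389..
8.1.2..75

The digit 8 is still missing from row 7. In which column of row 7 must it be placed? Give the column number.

9

Consider where 8 can go in row 7.
R7C1 is out (column 1 already has a 8). R7C3 is out (column 3 already has a 8). R7C4 is out (column 4 already has a 8). R7C5 is out (column 5 already has a 8). The remaining empty cells in row 7 are similarly blocked.
So the only cell in row 7 that can hold 8 is R7C9.
That is column 9.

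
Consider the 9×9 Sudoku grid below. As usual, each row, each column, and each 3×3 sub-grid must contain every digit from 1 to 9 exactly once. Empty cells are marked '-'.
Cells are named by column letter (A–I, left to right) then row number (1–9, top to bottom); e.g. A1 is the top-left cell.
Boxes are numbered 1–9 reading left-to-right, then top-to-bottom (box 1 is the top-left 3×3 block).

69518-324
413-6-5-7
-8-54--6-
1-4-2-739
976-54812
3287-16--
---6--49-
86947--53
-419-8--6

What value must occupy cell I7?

Cell I7 itself could take any of {1, 8} by direct elimination.
Consider where 8 can go in box 9.
G8 is out (row 8 already has a 8).
G9 is out (row 9 already has a 8).
H9 is out (row 9 already has a 8).
So the only cell in box 9 that can hold 8 is I7.
Therefore I7 = 8.

8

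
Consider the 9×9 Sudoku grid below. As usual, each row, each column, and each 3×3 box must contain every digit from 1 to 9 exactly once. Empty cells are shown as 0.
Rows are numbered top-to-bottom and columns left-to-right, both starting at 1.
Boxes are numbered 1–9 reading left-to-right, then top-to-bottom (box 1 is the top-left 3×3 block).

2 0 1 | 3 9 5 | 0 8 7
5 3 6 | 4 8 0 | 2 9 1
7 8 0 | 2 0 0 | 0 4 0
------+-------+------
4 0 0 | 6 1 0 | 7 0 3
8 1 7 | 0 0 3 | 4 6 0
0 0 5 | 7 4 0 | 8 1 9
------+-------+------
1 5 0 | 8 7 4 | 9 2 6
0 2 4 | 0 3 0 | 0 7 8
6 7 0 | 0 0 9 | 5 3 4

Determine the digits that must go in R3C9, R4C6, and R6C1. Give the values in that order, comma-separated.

5,8,3

For R3C9:
  Row 3 already contains {2, 4, 7, 8}.
  Column 9 already contains {1, 3, 4, 6, 7, 8, 9}.
  Its 3×3 block (box 3) already contains {1, 2, 4, 7, 8, 9}.
  The only value from 1–9 not eliminated is 5, so R3C9 = 5.
For R4C6:
  Consider where 8 can go in column 6.
  R2C6 is out (row 2 already has a 8).
  R3C6 is out (row 3 already has a 8).
  R6C6 is out (row 6 already has a 8).
  R8C6 is out (row 8 already has a 8).
  So the only cell in column 6 that can hold 8 is R4C6.
  So R4C6 = 8.
For R6C1:
  Row 6 already contains {1, 4, 5, 7, 8, 9}.
  Column 1 already contains {1, 2, 4, 5, 6, 7, 8}.
  Its 3×3 block (box 4) already contains {1, 4, 5, 7, 8}.
  The only value from 1–9 not eliminated is 3, so R6C1 = 3.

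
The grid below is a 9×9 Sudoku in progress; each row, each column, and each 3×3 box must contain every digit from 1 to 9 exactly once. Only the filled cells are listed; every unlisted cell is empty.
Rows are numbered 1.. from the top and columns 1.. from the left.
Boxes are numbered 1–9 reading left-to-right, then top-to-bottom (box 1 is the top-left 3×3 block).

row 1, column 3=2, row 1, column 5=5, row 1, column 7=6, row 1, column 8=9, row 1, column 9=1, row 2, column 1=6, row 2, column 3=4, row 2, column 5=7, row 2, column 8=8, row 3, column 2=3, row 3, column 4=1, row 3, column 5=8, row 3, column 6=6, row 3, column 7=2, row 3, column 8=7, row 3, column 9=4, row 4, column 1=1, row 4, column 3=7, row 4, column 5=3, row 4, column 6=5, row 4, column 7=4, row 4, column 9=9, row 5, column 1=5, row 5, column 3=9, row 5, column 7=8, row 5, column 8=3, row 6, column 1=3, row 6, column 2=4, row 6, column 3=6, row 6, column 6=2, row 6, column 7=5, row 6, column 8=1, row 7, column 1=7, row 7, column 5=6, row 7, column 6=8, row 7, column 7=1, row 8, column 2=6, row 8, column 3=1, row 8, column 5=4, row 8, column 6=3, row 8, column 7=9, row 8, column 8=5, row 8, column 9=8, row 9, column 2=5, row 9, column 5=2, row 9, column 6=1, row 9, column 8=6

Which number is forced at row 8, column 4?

Row 8 already contains {1, 3, 4, 5, 6, 8, 9}.
Column 4 already contains {1}.
Its 3×3 block (box 8) already contains {1, 2, 3, 4, 6, 8}.
The only value from 1–9 not eliminated is 7, so row 8, column 4 = 7.

7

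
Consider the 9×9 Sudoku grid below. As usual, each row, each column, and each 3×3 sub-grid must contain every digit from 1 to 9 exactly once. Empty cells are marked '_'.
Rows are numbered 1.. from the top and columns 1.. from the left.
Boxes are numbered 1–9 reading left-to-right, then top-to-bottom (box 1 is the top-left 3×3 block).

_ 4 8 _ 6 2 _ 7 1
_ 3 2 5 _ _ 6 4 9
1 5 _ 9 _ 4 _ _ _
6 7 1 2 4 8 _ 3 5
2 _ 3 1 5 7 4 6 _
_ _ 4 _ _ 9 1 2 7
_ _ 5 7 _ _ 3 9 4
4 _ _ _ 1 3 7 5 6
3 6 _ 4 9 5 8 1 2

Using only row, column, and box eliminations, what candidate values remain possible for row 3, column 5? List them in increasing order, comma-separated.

Row 3 already contains {1, 4, 5, 9}.
Column 5 already contains {1, 4, 5, 6, 9}.
Its 3×3 block (box 2) already contains {2, 4, 5, 6, 9}.
Removing those from 1–9 leaves {3, 7, 8} as the candidates for row 3, column 5.

3,7,8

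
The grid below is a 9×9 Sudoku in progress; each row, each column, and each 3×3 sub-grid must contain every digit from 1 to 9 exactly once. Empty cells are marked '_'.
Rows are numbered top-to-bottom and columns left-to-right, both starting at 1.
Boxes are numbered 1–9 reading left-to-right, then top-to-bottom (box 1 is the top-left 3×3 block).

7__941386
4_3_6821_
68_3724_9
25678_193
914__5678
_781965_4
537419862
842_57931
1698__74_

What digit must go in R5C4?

2

Row 5 already contains {1, 4, 5, 6, 7, 8, 9}.
Column 4 already contains {1, 3, 4, 7, 8, 9}.
Its 3×3 block (box 5) already contains {1, 5, 6, 7, 8, 9}.
The only value from 1–9 not eliminated is 2, so R5C4 = 2.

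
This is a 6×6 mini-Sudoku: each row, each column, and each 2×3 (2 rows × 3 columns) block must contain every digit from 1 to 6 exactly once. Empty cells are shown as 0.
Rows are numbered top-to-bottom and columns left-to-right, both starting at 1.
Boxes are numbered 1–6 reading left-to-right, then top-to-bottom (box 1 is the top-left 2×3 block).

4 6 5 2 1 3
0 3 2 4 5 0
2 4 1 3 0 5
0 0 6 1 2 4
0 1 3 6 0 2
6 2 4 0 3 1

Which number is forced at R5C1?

5

Row 5 already contains {1, 2, 3, 6}.
Column 1 already contains {2, 4, 6}.
Its 2×3 block (box 5) already contains {1, 2, 3, 4, 6}.
The only value from 1–6 not eliminated is 5, so R5C1 = 5.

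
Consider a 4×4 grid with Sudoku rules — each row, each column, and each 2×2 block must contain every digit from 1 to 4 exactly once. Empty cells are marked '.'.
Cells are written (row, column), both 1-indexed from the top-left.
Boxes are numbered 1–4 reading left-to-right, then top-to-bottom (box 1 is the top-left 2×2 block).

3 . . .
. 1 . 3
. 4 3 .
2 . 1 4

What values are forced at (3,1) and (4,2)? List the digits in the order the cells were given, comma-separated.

For (3,1):
  Row 3 already contains {3, 4}.
  Column 1 already contains {2, 3}.
  Its 2×2 block (box 3) already contains {2, 4}.
  The only value from 1–4 not eliminated is 1, so (3,1) = 1.
For (4,2):
  Row 4 already contains {1, 2, 4}.
  Column 2 already contains {1, 4}.
  Its 2×2 block (box 3) already contains {2, 4}.
  The only value from 1–4 not eliminated is 3, so (4,2) = 3.

1,3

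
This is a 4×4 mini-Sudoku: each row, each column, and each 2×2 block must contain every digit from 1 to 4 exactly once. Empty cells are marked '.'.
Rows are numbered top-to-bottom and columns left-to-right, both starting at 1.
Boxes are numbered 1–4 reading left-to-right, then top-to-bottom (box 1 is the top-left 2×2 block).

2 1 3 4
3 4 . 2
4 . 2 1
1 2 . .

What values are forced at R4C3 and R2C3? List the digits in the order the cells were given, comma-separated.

For R4C3:
  Row 4 already contains {1, 2}.
  Column 3 already contains {2, 3}.
  Its 2×2 block (box 4) already contains {1, 2}.
  The only value from 1–4 not eliminated is 4, so R4C3 = 4.
For R2C3:
  Row 2 already contains {2, 3, 4}.
  Column 3 already contains {2, 3}.
  Its 2×2 block (box 2) already contains {2, 3, 4}.
  The only value from 1–4 not eliminated is 1, so R2C3 = 1.

4,1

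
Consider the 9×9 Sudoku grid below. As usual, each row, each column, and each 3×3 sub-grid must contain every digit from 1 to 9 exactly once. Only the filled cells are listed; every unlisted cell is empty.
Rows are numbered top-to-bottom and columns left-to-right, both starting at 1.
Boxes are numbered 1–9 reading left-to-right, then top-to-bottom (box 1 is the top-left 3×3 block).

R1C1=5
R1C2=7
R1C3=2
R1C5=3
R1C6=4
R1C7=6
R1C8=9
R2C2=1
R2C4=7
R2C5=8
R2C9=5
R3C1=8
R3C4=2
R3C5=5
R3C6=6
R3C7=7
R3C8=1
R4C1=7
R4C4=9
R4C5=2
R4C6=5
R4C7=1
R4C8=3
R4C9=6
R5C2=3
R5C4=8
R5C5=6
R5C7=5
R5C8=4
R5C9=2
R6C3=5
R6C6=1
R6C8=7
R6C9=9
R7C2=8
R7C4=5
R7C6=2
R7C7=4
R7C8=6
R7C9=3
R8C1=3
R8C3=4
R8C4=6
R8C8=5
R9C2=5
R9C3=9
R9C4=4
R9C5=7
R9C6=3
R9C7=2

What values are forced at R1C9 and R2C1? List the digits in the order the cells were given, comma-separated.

8,4

For R1C9:
  Row 1 already contains {2, 3, 4, 5, 6, 7, 9}.
  Column 9 already contains {2, 3, 5, 6, 9}.
  Its 3×3 block (box 3) already contains {1, 5, 6, 7, 9}.
  The only value from 1–9 not eliminated is 8, so R1C9 = 8.
For R2C1:
  Consider where 4 can go in row 2.
  R2C3 is out (column 3 already has a 4).
  R2C6 is out (column 6 already has a 4).
  R2C7 is out (column 7 already has a 4).
  R2C8 is out (column 8 already has a 4).
  So the only cell in row 2 that can hold 4 is R2C1.
  So R2C1 = 4.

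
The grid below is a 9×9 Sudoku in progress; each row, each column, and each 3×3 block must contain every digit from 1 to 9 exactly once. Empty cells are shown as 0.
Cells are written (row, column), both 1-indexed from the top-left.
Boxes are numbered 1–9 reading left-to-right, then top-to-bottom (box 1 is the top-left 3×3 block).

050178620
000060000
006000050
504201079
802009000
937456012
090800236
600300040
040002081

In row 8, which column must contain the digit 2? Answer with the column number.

2

Consider where 2 can go in row 8.
(8,3) is out (column 3 already has a 2).
(8,5) is out (box 8 already has a 2).
(8,6) is out (column 6 already has a 2).
(8,7) is out (column 7 already has a 2).
(8,9) is out (column 9 already has a 2).
So the only cell in row 8 that can hold 2 is (8,2).
That is column 2.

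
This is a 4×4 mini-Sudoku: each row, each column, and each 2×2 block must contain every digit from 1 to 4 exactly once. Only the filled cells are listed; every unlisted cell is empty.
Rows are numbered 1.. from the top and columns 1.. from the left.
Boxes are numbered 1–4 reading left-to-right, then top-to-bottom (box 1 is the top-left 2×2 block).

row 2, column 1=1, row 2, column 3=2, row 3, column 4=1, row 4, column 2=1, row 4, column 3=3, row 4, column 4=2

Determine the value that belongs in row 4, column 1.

Row 4 already contains {1, 2, 3}.
Column 1 already contains {1}.
Its 2×2 block (box 3) already contains {1}.
The only value from 1–4 not eliminated is 4, so row 4, column 1 = 4.

4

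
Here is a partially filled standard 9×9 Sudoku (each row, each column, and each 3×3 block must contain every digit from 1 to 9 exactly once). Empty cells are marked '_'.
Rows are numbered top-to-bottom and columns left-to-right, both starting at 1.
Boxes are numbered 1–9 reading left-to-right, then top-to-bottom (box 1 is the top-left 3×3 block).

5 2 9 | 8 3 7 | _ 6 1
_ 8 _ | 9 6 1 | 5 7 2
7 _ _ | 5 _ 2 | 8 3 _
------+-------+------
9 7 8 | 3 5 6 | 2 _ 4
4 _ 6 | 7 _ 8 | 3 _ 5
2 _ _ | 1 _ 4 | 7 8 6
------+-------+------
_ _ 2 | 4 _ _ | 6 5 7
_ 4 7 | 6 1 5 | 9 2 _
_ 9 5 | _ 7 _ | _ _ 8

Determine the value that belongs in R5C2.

1

Row 5 already contains {3, 4, 5, 6, 7, 8}.
Column 2 already contains {2, 4, 7, 8, 9}.
Its 3×3 block (box 4) already contains {2, 4, 6, 7, 8, 9}.
The only value from 1–9 not eliminated is 1, so R5C2 = 1.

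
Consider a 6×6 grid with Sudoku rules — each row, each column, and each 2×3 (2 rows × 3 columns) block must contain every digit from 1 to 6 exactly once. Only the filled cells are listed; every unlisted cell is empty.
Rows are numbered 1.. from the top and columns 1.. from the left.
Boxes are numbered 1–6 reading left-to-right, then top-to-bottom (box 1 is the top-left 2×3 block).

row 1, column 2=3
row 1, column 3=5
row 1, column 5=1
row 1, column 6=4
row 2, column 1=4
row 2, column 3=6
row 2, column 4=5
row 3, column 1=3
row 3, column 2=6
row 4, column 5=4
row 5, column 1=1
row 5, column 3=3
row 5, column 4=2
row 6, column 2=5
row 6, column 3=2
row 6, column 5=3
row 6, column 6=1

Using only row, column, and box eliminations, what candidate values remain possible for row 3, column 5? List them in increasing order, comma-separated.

2,5

Row 3 already contains {3, 6}.
Column 5 already contains {1, 3, 4}.
Its 2×3 block (box 4) already contains {4}.
Removing those from 1–6 leaves {2, 5} as the candidates for row 3, column 5.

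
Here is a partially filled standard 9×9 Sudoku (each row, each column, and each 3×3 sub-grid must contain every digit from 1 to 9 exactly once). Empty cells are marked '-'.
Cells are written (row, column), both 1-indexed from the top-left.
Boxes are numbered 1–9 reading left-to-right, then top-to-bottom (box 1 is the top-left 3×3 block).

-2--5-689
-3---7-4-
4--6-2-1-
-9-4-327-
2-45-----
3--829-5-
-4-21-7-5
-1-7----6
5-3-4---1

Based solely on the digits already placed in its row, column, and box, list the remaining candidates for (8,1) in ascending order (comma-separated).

8,9

Row 8 already contains {1, 6, 7}.
Column 1 already contains {2, 3, 4, 5}.
Its 3×3 block (box 7) already contains {1, 3, 4, 5}.
Removing those from 1–9 leaves {8, 9} as the candidates for (8,1).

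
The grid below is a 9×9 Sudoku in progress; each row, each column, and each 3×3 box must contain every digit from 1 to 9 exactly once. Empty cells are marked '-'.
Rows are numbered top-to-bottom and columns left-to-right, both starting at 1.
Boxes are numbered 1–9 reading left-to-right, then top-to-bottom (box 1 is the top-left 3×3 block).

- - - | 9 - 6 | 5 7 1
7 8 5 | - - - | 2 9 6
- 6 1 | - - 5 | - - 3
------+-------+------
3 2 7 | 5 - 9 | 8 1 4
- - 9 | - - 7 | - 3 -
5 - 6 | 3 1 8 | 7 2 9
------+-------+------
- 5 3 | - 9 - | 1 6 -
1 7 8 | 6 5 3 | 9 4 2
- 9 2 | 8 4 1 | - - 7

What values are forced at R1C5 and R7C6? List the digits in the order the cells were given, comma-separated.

8,2

For R1C5:
  Consider where 8 can go in row 1.
  R1C1 is out (box 1 already has a 8).
  R1C2 is out (column 2 already has a 8).
  R1C3 is out (column 3 already has a 8).
  So the only cell in row 1 that can hold 8 is R1C5.
  So R1C5 = 8.
For R7C6:
  Row 7 already contains {1, 3, 5, 6, 9}.
  Column 6 already contains {1, 3, 5, 6, 7, 8, 9}.
  Its 3×3 block (box 8) already contains {1, 3, 4, 5, 6, 8, 9}.
  The only value from 1–9 not eliminated is 2, so R7C6 = 2.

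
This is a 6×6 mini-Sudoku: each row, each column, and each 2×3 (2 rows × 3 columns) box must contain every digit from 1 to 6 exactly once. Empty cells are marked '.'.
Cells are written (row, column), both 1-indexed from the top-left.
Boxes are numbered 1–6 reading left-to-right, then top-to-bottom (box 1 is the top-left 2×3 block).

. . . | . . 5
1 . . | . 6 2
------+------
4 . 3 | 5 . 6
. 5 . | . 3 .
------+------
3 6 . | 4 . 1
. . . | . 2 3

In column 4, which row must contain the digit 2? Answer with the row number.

4

Consider where 2 can go in column 4.
(1,4) is out (box 2 already has a 2).
(2,4) is out (row 2 already has a 2).
(6,4) is out (row 6 already has a 2).
So the only cell in column 4 that can hold 2 is (4,4).
That is row 4.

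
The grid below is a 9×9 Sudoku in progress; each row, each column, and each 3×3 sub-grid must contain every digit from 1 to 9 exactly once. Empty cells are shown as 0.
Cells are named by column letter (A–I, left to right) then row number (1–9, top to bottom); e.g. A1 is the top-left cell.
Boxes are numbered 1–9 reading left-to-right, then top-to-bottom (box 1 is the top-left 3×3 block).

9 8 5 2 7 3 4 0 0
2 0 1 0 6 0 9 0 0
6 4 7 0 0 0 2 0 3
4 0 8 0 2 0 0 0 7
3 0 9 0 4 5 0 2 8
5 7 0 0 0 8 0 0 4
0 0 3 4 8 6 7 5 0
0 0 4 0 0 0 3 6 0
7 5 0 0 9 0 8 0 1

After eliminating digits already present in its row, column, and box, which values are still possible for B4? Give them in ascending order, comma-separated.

1,6

Row 4 already contains {2, 4, 7, 8}.
Column B already contains {4, 5, 7, 8}.
Its 3×3 block (box 4) already contains {3, 4, 5, 7, 8, 9}.
Removing those from 1–9 leaves {1, 6} as the candidates for B4.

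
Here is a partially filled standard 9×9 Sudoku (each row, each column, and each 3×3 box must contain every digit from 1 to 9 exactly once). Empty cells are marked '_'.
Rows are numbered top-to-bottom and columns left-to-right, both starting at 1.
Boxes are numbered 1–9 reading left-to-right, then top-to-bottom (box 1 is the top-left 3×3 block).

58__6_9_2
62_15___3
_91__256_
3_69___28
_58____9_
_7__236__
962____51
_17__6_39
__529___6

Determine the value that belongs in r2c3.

4

Row 2 already contains {1, 2, 3, 5, 6}.
Column 3 already contains {1, 2, 5, 6, 7, 8}.
Its 3×3 block (box 1) already contains {1, 2, 5, 6, 8, 9}.
The only value from 1–9 not eliminated is 4, so r2c3 = 4.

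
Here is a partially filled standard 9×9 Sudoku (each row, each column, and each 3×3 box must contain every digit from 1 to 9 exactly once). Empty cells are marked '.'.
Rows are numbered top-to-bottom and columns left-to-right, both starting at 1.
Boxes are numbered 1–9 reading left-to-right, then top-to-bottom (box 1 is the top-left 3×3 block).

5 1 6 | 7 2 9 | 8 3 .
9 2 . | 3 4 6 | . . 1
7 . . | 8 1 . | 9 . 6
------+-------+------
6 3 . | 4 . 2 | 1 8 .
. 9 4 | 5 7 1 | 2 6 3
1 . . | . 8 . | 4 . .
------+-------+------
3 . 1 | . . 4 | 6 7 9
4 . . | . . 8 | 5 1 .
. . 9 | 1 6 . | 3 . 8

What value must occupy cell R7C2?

8

Cell R7C2 itself could take any of {5, 8} by direct elimination.
Consider where 8 can go in column 2.
R3C2 is out (row 3 already has a 8).
R6C2 is out (row 6 already has a 8).
R8C2 is out (row 8 already has a 8).
R9C2 is out (row 9 already has a 8).
So the only cell in column 2 that can hold 8 is R7C2.
Therefore R7C2 = 8.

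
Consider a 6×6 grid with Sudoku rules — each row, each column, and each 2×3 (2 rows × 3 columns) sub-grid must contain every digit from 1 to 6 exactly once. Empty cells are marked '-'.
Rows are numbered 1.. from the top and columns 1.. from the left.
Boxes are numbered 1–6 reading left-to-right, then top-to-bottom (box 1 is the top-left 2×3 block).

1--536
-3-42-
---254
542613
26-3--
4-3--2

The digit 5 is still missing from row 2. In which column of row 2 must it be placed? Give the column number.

Consider where 5 can go in row 2.
row 2, column 1 is out (column 1 already has a 5).
row 2, column 6 is out (box 2 already has a 5).
So the only cell in row 2 that can hold 5 is row 2, column 3.
That is column 3.

3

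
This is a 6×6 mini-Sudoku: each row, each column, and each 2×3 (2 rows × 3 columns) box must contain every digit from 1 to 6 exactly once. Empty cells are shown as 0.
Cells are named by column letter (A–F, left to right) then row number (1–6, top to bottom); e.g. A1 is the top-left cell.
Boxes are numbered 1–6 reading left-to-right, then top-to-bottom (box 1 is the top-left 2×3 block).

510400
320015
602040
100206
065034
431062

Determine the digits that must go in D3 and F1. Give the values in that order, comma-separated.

For D3:
  Consider where 3 can go in column D.
  D2 is out (row 2 already has a 3).
  D5 is out (row 5 already has a 3).
  D6 is out (row 6 already has a 3).
  So the only cell in column D that can hold 3 is D3.
  So D3 = 3.
For F1:
  Row 1 already contains {1, 4, 5}.
  Column F already contains {2, 4, 5, 6}.
  Its 2×3 block (box 2) already contains {1, 4, 5}.
  The only value from 1–6 not eliminated is 3, so F1 = 3.

3,3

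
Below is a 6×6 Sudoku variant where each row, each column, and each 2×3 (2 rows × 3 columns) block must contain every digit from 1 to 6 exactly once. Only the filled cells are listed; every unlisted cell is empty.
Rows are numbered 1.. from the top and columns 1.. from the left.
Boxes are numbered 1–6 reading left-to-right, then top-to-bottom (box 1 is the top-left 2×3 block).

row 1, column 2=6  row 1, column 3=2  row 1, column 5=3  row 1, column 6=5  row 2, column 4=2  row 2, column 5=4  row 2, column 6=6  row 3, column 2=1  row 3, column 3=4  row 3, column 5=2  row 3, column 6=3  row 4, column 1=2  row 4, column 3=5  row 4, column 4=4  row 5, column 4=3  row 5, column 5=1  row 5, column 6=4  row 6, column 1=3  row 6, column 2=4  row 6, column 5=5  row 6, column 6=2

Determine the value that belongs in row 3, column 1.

6

Row 3 already contains {1, 2, 3, 4}.
Column 1 already contains {2, 3}.
Its 2×3 block (box 3) already contains {1, 2, 4, 5}.
The only value from 1–6 not eliminated is 6, so row 3, column 1 = 6.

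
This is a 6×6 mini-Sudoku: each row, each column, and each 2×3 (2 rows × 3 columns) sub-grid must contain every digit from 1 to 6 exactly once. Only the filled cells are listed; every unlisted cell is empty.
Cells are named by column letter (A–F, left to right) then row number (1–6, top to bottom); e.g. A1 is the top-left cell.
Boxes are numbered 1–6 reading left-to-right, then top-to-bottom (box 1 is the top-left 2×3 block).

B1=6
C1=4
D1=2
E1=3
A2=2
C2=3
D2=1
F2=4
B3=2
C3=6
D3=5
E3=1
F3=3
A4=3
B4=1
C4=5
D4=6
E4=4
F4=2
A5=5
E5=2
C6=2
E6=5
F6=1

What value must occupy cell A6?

6

Cell A6 itself could take any of {4, 6} by direct elimination.
Consider where 6 can go in column A.
A1 is out (row 1 already has a 6).
A3 is out (row 3 already has a 6).
So the only cell in column A that can hold 6 is A6.
Therefore A6 = 6.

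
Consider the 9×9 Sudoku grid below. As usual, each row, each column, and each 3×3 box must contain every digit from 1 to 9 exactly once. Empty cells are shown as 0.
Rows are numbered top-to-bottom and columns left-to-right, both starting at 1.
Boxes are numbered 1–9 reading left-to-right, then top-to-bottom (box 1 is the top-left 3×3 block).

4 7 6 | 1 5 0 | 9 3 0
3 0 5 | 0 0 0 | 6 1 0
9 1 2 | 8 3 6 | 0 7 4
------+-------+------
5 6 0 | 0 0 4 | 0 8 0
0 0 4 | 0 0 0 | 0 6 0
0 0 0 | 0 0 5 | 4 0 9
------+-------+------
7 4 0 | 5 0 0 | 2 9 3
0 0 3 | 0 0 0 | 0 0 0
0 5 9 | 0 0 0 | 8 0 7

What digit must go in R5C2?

9

Cell R5C2 itself could take any of {2, 3, 8, 9} by direct elimination.
Consider where 9 can go in box 4.
R4C3 is out (column 3 already has a 9).
R5C1 is out (column 1 already has a 9).
R6C1 is out (row 6 already has a 9).
R6C2 is out (row 6 already has a 9).
R6C3 is out (row 6 already has a 9).
So the only cell in box 4 that can hold 9 is R5C2.
Therefore R5C2 = 9.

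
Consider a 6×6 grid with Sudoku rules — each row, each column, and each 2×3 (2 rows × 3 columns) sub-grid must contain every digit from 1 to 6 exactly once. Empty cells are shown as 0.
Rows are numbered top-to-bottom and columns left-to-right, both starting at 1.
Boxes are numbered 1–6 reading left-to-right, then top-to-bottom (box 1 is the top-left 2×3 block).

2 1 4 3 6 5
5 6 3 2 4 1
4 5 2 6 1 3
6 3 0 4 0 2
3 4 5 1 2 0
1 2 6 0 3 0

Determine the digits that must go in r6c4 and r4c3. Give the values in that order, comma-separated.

5,1

For r6c4:
  Row 6 already contains {1, 2, 3, 6}.
  Column 4 already contains {1, 2, 3, 4, 6}.
  Its 2×3 block (box 6) already contains {1, 2, 3}.
  The only value from 1–6 not eliminated is 5, so r6c4 = 5.
For r4c3:
  Row 4 already contains {2, 3, 4, 6}.
  Column 3 already contains {2, 3, 4, 5, 6}.
  Its 2×3 block (box 3) already contains {2, 3, 4, 5, 6}.
  The only value from 1–6 not eliminated is 1, so r4c3 = 1.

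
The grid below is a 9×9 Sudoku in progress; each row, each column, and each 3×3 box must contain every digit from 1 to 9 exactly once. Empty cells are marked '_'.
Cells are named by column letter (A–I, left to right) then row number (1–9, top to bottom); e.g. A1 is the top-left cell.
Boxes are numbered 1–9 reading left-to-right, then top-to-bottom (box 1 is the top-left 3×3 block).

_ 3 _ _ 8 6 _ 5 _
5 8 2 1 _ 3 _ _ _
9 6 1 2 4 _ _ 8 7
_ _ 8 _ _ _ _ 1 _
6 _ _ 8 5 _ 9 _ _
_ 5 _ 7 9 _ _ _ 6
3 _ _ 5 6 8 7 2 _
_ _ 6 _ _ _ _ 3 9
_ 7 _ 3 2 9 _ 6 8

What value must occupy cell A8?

Cell A8 itself could take any of {1, 2, 4, 8} by direct elimination.
Consider where 8 can go in row 8.
B8 is out (column B already has a 8).
D8 is out (column D already has a 8).
E8 is out (column E already has a 8).
F8 is out (column F already has a 8).
G8 is out (box 9 already has a 8).
So the only cell in row 8 that can hold 8 is A8.
Therefore A8 = 8.

8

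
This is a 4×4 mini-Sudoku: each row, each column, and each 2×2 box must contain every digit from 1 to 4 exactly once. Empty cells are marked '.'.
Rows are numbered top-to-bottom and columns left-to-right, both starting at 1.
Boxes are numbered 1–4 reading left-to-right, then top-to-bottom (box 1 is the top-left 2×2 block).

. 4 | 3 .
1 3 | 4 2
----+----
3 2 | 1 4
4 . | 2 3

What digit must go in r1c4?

Row 1 already contains {3, 4}.
Column 4 already contains {2, 3, 4}.
Its 2×2 block (box 2) already contains {2, 3, 4}.
The only value from 1–4 not eliminated is 1, so r1c4 = 1.

1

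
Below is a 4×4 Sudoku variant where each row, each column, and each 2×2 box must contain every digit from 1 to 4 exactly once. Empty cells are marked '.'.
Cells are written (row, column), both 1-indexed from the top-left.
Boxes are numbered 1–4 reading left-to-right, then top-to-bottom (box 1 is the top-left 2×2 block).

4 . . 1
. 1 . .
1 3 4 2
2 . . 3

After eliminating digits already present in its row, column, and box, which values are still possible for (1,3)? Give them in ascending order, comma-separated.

2,3

Row 1 already contains {1, 4}.
Column 3 already contains {4}.
Its 2×2 block (box 2) already contains {1}.
Removing those from 1–4 leaves {2, 3} as the candidates for (1,3).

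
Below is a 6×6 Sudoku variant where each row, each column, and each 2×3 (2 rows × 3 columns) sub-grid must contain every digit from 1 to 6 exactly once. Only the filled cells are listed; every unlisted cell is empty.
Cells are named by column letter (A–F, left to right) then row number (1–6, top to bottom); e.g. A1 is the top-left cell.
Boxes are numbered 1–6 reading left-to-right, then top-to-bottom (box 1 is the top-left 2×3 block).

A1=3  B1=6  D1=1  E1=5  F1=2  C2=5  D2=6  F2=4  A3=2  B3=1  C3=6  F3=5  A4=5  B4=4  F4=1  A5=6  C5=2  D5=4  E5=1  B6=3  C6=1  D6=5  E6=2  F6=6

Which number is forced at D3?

Row 3 already contains {1, 2, 5, 6}.
Column D already contains {1, 4, 5, 6}.
Its 2×3 block (box 4) already contains {1, 5}.
The only value from 1–6 not eliminated is 3, so D3 = 3.

3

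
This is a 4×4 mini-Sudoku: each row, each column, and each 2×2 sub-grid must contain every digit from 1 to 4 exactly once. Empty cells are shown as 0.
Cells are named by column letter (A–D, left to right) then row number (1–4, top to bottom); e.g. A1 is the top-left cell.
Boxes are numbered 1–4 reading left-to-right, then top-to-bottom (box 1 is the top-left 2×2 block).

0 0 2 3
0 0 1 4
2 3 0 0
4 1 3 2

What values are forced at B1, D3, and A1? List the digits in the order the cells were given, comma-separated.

4,1,1

For B1:
  Row 1 already contains {2, 3}.
  Column B already contains {1, 3}.
  Its 2×2 block (box 1) already contains {}.
  The only value from 1–4 not eliminated is 4, so B1 = 4.
For D3:
  Row 3 already contains {2, 3}.
  Column D already contains {2, 3, 4}.
  Its 2×2 block (box 4) already contains {2, 3}.
  The only value from 1–4 not eliminated is 1, so D3 = 1.
For A1:
  Row 1 already contains {2, 3}.
  Column A already contains {2, 4}.
  Its 2×2 block (box 1) already contains {}.
  The only value from 1–4 not eliminated is 1, so A1 = 1.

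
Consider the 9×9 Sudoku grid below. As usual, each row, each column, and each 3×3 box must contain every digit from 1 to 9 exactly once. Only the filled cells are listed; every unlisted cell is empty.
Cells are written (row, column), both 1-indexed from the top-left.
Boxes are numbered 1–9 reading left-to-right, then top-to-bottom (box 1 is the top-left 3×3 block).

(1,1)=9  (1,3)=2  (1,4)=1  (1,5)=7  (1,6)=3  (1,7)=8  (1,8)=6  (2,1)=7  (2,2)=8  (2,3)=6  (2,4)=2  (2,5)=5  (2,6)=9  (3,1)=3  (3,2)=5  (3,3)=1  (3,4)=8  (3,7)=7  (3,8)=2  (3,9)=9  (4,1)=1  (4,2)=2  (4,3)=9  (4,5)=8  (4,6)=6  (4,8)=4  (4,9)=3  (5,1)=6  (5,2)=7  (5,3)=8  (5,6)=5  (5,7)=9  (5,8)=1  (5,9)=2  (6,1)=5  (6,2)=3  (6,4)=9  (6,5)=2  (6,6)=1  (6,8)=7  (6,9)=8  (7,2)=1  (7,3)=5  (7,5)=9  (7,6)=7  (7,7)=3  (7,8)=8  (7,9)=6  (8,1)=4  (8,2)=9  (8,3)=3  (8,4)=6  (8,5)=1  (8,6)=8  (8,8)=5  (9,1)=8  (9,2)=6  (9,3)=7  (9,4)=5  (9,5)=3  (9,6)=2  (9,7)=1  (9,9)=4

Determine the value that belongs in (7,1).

Row 7 already contains {1, 3, 5, 6, 7, 8, 9}.
Column 1 already contains {1, 3, 4, 5, 6, 7, 8, 9}.
Its 3×3 block (box 7) already contains {1, 3, 4, 5, 6, 7, 8, 9}.
The only value from 1–9 not eliminated is 2, so (7,1) = 2.

2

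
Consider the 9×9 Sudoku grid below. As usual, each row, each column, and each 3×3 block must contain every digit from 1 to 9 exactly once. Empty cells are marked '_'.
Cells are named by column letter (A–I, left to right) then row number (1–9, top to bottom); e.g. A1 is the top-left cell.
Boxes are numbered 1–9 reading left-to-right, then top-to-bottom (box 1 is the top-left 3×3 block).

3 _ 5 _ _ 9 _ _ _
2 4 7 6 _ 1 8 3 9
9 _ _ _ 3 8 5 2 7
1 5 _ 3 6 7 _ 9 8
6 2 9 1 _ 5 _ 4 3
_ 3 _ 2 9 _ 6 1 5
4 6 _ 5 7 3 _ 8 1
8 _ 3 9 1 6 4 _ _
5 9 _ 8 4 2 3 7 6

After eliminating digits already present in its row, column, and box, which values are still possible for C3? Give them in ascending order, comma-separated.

1,6

Row 3 already contains {2, 3, 5, 7, 8, 9}.
Column C already contains {3, 5, 7, 9}.
Its 3×3 block (box 1) already contains {2, 3, 4, 5, 7, 9}.
Removing those from 1–9 leaves {1, 6} as the candidates for C3.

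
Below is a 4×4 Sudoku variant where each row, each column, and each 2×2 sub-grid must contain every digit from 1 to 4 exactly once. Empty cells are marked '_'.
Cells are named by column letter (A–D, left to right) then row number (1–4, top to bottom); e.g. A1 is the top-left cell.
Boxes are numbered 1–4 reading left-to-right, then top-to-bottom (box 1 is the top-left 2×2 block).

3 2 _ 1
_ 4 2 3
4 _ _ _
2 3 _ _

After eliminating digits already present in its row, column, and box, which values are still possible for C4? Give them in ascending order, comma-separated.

Row 4 already contains {2, 3}.
Column C already contains {2}.
Its 2×2 block (box 4) already contains {}.
Removing those from 1–4 leaves {1, 4} as the candidates for C4.

1,4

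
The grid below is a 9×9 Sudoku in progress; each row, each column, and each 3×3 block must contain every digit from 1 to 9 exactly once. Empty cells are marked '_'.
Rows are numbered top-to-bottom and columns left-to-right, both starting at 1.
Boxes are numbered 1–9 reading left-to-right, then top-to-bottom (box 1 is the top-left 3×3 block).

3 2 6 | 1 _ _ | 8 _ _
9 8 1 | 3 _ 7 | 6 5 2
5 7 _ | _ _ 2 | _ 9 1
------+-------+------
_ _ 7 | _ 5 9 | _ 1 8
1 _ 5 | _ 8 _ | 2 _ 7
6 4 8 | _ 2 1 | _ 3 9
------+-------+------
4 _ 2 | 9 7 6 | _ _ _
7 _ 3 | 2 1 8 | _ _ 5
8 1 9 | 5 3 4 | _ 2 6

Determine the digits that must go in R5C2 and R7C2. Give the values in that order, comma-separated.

For R5C2:
  Consider where 9 can go in box 4.
  R4C1 is out (row 4 already has a 9).
  R4C2 is out (row 4 already has a 9).
  So the only cell in box 4 that can hold 9 is R5C2.
  So R5C2 = 9.
For R7C2:
  Row 7 already contains {2, 4, 6, 7, 9}.
  Column 2 already contains {1, 2, 4, 7, 8}.
  Its 3×3 block (box 7) already contains {1, 2, 3, 4, 7, 8, 9}.
  The only value from 1–9 not eliminated is 5, so R7C2 = 5.

9,5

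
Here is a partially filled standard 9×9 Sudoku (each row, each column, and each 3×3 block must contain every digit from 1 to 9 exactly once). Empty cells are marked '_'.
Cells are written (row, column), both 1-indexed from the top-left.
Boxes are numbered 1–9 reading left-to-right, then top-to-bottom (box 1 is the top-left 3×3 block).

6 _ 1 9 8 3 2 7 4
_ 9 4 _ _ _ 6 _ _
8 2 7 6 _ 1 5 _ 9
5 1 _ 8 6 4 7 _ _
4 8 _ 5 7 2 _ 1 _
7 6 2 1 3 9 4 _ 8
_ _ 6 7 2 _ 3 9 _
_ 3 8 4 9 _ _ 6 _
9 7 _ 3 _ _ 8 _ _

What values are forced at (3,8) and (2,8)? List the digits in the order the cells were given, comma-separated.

3,8

For (3,8):
  Row 3 already contains {1, 2, 5, 6, 7, 8, 9}.
  Column 8 already contains {1, 6, 7, 9}.
  Its 3×3 block (box 3) already contains {2, 4, 5, 6, 7, 9}.
  The only value from 1–9 not eliminated is 3, so (3,8) = 3.
For (2,8):
  Consider where 8 can go in row 2.
  (2,1) is out (column 1 already has a 8).
  (2,4) is out (column 4 already has a 8).
  (2,5) is out (column 5 already has a 8).
  (2,6) is out (box 2 already has a 8).
  (2,9) is out (column 9 already has a 8).
  So the only cell in row 2 that can hold 8 is (2,8).
  So (2,8) = 8.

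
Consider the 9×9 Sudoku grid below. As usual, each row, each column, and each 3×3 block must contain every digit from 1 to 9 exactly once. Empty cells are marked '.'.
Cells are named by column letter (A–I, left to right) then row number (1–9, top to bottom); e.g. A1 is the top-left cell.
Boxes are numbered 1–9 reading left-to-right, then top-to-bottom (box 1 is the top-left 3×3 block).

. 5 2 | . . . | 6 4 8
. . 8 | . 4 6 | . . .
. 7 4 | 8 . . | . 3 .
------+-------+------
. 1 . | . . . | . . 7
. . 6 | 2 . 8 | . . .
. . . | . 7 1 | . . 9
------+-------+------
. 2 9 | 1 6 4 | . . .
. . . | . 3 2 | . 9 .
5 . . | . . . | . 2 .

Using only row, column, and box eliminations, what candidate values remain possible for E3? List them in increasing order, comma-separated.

1,2,5,9

Row 3 already contains {3, 4, 7, 8}.
Column E already contains {3, 4, 6, 7}.
Its 3×3 block (box 2) already contains {4, 6, 8}.
Removing those from 1–9 leaves {1, 2, 5, 9} as the candidates for E3.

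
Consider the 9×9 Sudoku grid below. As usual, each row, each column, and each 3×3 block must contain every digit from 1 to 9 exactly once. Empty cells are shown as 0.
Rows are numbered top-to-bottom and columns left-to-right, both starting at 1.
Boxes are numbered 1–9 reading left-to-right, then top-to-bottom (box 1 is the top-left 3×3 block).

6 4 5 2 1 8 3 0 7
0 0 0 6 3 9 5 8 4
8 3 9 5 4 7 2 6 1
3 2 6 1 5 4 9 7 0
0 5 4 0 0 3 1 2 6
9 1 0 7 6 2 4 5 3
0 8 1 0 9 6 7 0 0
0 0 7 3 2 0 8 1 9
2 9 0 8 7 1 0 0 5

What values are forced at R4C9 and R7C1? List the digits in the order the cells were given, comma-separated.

For R4C9:
  Row 4 already contains {1, 2, 3, 4, 5, 6, 7, 9}.
  Column 9 already contains {1, 3, 4, 5, 6, 7, 9}.
  Its 3×3 block (box 6) already contains {1, 2, 3, 4, 5, 6, 7, 9}.
  The only value from 1–9 not eliminated is 8, so R4C9 = 8.
For R7C1:
  Consider where 5 can go in row 7.
  R7C4 is out (column 4 already has a 5).
  R7C8 is out (column 8 already has a 5).
  R7C9 is out (column 9 already has a 5).
  So the only cell in row 7 that can hold 5 is R7C1.
  So R7C1 = 5.

8,5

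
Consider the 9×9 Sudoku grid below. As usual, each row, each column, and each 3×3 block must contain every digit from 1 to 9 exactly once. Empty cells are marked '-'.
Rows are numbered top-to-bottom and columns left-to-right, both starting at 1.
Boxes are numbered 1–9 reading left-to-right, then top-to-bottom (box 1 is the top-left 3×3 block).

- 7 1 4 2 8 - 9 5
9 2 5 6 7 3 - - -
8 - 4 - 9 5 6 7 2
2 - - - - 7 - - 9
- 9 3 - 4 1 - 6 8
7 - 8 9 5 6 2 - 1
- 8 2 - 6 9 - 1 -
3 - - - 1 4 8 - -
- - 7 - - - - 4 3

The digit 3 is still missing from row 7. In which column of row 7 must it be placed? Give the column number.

4

Consider where 3 can go in row 7.
r7c1 is out (column 1 already has a 3).
r7c7 is out (box 9 already has a 3).
r7c9 is out (column 9 already has a 3).
So the only cell in row 7 that can hold 3 is r7c4.
That is column 4.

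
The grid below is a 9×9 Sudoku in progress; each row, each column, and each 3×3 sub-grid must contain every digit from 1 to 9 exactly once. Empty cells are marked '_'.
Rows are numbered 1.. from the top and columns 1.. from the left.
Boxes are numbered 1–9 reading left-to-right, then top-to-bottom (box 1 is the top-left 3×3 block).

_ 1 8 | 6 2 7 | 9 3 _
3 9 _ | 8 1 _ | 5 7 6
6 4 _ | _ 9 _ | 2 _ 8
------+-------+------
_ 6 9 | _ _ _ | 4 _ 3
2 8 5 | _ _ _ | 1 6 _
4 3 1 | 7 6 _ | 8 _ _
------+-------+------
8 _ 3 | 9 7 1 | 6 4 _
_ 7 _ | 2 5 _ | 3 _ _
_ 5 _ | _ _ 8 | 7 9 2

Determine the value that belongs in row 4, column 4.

Cell row 4, column 4 itself could take any of {1, 5} by direct elimination.
Consider where 1 can go in column 4.
row 3, column 4 is out (box 2 already has a 1).
row 5, column 4 is out (row 5 already has a 1).
row 9, column 4 is out (box 8 already has a 1).
So the only cell in column 4 that can hold 1 is row 4, column 4.
Therefore row 4, column 4 = 1.

1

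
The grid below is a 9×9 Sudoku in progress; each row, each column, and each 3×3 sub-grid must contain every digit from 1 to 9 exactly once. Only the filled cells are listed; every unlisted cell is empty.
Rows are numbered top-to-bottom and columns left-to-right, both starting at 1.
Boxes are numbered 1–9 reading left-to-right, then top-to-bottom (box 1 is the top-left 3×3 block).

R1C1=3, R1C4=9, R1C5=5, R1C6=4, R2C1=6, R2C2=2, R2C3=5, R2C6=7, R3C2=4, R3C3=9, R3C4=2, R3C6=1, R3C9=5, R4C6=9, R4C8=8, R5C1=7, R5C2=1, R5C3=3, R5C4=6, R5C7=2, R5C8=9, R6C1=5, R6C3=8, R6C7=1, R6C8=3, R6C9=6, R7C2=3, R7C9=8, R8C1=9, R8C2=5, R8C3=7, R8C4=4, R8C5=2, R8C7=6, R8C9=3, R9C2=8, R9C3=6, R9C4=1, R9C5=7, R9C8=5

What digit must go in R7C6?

Cell R7C6 itself could take any of {5, 6} by direct elimination.
Consider where 6 can go in column 6.
R5C6 is out (row 5 already has a 6).
R6C6 is out (row 6 already has a 6).
R8C6 is out (row 8 already has a 6).
R9C6 is out (row 9 already has a 6).
So the only cell in column 6 that can hold 6 is R7C6.
Therefore R7C6 = 6.

6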